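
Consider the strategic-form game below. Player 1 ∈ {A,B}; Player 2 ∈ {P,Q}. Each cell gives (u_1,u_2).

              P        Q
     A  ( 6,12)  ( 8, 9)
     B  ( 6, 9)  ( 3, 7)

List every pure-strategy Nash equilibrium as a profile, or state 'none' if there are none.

Nash profiles: (A,P), (B,P)

(A,P): NE
(A,Q): not NE [P2→P gives 12>9]
(B,P): NE
(B,Q): not NE [P1→A gives 8>3; P2→P gives 9>7]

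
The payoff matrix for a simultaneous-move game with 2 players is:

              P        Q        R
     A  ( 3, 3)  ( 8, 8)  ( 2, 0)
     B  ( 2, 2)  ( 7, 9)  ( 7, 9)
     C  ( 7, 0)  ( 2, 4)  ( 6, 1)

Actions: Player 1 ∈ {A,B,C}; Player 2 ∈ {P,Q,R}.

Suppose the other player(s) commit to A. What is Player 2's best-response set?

u_2(P vs A) = 3
u_2(Q vs A) = 8
u_2(R vs A) = 0
max payoff 8 at {Q}

BR_2 = {Q}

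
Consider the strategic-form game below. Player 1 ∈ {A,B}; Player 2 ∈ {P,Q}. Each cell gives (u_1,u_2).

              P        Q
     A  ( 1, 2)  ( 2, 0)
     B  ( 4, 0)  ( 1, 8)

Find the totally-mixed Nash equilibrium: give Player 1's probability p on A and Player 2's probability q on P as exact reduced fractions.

P1 indiff ⇒ q·1+(1-q)·2 = q·4+(1-q)·1 ⇒ q(-3) = (1-q)(-1) ⇒ q = 1/4
P2 indiff ⇒ p·2+(1-p)·0 = p·0+(1-p)·8 ⇒ p(2) = (1-p)(8) ⇒ p = 4/5

(p,q) = (4/5, 1/4)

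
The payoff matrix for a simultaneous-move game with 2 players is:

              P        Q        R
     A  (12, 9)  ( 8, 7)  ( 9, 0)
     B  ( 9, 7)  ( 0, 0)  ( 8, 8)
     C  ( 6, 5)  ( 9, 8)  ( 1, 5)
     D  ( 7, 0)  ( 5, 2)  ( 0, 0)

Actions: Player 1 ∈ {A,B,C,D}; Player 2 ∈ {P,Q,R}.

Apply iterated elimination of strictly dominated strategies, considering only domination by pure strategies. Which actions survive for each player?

Survivors P1:{A,C} P2:{P,Q}

P1 drop B (A beats it: P:12>9 Q:8>0 R:9>8)
P1 drop D (A beats it: P:12>7 Q:8>5 R:9>0)
P2 drop R (Q beats it: A:7>0 C:8>5)
P1→{A,C} P2→{P,Q}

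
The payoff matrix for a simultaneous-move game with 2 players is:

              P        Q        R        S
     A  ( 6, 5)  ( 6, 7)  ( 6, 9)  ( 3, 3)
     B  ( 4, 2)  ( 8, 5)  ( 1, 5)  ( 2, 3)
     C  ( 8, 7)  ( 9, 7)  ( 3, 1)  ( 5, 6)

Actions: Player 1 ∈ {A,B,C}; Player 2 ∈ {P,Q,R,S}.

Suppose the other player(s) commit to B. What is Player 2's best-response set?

argmax u_2 = {Q,R}

u_2(P vs B) = 2
u_2(Q vs B) = 5
u_2(R vs B) = 5
u_2(S vs B) = 3
max payoff 5 at {Q,R}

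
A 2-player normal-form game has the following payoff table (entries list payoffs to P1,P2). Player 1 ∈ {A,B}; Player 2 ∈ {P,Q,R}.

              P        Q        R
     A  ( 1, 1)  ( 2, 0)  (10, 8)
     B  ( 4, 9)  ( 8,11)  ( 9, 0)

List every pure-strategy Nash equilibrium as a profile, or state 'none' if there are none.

PSNE = {(A,R), (B,Q)}

(A,P): not NE [P1→B gives 4>1; P2→R gives 8>1]
(A,Q): not NE [P1→B gives 8>2; P2→R gives 8>0]
(A,R): NE
(B,P): not NE [P2→Q gives 11>9]
(B,Q): NE
(B,R): not NE [P1→A gives 10>9; P2→Q gives 11>0]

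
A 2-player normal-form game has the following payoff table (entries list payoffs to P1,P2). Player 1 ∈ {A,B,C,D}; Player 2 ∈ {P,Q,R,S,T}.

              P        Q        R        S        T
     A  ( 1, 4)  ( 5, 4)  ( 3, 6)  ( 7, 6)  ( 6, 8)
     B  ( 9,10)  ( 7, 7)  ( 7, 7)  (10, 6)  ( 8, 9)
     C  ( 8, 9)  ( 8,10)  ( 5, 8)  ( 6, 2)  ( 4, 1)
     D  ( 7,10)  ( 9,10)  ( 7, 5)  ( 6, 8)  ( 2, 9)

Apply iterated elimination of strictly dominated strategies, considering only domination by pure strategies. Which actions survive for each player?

P1 drop A (B beats it: P:9>1 Q:7>5 R:7>3 S:10>7 T:8>6)
P2 drop R (P beats it: B:10>7 C:9>8 D:10>5)
P2 drop S (P beats it: B:10>6 C:9>2 D:10>8)
P2 drop T (P beats it: B:10>9 C:9>1 D:10>9)
P1→{B,C,D} P2→{P,Q}

IESDS → P1:{B,C,D} P2:{P,Q}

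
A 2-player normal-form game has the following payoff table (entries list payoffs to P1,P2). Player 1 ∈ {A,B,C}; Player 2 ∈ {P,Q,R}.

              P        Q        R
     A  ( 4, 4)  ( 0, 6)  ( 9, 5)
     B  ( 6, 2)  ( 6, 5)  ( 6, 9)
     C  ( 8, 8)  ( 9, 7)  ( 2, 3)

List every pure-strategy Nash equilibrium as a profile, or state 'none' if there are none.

(A,P): not NE [P1→C gives 8>4; P2→Q gives 6>4]
(A,Q): not NE [P1→C gives 9>0]
(A,R): not NE [P2→Q gives 6>5]
(B,P): not NE [P1→C gives 8>6; P2→R gives 9>2]
(B,Q): not NE [P1→C gives 9>6; P2→R gives 9>5]
(B,R): not NE [P1→A gives 9>6]
(C,P): NE
(C,Q): not NE [P2→P gives 8>7]
(C,R): not NE [P1→A gives 9>2; P2→P gives 8>3]

PSNE = {(C,P)}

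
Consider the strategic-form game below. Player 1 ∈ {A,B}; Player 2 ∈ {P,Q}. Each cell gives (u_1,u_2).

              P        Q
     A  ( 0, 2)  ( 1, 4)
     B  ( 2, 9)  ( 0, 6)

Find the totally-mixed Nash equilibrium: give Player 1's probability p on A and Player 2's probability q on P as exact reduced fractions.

(p,q) = (3/5, 1/3)

P1 indiff ⇒ q·0+(1-q)·1 = q·2+(1-q)·0 ⇒ q(-2) = (1-q)(-1) ⇒ q = 1/3
P2 indiff ⇒ p·2+(1-p)·9 = p·4+(1-p)·6 ⇒ p(-2) = (1-p)(-3) ⇒ p = 3/5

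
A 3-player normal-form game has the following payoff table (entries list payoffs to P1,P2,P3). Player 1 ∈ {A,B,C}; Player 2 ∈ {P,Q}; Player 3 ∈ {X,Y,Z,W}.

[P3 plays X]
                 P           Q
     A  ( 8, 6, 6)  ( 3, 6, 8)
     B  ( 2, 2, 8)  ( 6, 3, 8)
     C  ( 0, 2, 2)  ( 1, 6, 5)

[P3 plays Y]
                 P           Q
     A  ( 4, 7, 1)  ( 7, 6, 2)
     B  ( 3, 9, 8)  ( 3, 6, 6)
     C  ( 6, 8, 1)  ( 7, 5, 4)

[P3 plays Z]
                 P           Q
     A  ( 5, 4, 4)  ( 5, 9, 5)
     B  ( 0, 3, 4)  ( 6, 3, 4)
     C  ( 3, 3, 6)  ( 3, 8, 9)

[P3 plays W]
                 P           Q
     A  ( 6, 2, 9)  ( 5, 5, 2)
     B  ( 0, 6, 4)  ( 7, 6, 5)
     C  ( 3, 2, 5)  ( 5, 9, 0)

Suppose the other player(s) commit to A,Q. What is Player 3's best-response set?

BR_3 = {X}

u_3(X vs A,Q) = 8
u_3(Y vs A,Q) = 2
u_3(Z vs A,Q) = 5
u_3(W vs A,Q) = 2
max payoff 8 at {X}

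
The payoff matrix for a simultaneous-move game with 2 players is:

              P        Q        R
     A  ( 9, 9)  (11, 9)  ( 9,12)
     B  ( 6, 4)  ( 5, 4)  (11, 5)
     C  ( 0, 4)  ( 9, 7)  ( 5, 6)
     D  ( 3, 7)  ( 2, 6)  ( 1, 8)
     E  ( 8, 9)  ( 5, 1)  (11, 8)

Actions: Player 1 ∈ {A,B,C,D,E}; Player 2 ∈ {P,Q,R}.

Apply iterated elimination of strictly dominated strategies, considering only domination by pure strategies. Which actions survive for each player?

P1 drop C (A beats it: P:9>0 Q:11>9 R:9>5)
P1 drop D (A beats it: P:9>3 Q:11>2 R:9>1)
P2 drop Q (R beats it: A:12>9 B:5>4 E:8>1)
P1→{A,B,E} P2→{P,R}

Survivors P1:{A,B,E} P2:{P,R}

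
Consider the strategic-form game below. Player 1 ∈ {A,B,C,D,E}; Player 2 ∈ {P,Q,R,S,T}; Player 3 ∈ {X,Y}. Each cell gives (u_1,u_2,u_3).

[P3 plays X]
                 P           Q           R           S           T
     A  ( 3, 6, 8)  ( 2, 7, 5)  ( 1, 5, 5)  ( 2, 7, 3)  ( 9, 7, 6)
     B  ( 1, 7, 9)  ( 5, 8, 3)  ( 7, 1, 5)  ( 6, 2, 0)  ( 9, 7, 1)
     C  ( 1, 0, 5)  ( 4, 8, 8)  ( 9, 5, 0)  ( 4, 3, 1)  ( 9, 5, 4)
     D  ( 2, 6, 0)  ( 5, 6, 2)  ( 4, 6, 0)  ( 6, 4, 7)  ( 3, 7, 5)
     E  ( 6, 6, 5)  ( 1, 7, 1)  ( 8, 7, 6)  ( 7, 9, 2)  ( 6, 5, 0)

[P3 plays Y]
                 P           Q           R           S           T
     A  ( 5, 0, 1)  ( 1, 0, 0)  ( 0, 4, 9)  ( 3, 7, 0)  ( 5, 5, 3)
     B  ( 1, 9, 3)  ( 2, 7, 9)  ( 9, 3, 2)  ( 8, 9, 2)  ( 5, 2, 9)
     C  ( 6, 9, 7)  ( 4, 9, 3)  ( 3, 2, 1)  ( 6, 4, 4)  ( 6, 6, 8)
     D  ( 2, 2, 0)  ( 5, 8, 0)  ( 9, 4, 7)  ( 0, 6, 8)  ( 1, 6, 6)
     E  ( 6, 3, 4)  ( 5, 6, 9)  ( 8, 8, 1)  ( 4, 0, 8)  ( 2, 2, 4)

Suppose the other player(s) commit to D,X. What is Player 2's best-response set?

u_2(P vs D,X) = 6
u_2(Q vs D,X) = 6
u_2(R vs D,X) = 6
u_2(S vs D,X) = 4
u_2(T vs D,X) = 7
max payoff 7 at {T}

argmax u_2 = {T}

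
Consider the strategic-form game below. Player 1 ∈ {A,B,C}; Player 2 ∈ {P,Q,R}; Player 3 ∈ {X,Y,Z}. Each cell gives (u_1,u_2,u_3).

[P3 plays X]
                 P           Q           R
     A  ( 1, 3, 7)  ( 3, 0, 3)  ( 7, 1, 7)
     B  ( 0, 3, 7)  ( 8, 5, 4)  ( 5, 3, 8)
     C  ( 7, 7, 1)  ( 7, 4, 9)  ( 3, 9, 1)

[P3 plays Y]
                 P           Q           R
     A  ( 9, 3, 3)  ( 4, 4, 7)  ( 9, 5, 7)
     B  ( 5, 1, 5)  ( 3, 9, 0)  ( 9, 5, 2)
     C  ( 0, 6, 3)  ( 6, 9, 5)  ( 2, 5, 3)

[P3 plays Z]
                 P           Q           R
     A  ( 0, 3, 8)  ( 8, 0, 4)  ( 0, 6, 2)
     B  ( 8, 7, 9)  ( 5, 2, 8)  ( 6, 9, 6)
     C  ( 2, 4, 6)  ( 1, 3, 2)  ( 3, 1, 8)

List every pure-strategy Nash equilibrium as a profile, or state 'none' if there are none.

(A,P,X): not NE [P1→C gives 7>1; P3→Z gives 8>7]
(A,P,Y): not NE [P2→R gives 5>3; P3→Z gives 8>3]
(A,P,Z): not NE [P1→B gives 8>0; P2→R gives 6>3]
(A,Q,X): not NE [P1→B gives 8>3; P2→P gives 3>0; P3→Y gives 7>3]
(A,Q,Y): not NE [P1→C gives 6>4; P2→R gives 5>4]
(A,Q,Z): not NE [P2→R gives 6>0; P3→Y gives 7>4]
(A,R,X): not NE [P2→P gives 3>1]
(A,R,Y): NE
(A,R,Z): not NE [P1→B gives 6>0; P3→Y gives 7>2]
(B,P,X): not NE [P1→C gives 7>0; P2→Q gives 5>3; P3→Z gives 9>7]
(B,P,Y): not NE [P1→A gives 9>5; P2→Q gives 9>1; P3→Z gives 9>5]
(B,P,Z): not NE [P2→R gives 9>7]
(B,Q,X): not NE [P3→Z gives 8>4]
(B,Q,Y): not NE [P1→C gives 6>3; P3→Z gives 8>0]
(B,Q,Z): not NE [P1→A gives 8>5; P2→R gives 9>2]
(B,R,X): not NE [P1→A gives 7>5; P2→Q gives 5>3]
(B,R,Y): not NE [P2→Q gives 9>5; P3→X gives 8>2]
(B,R,Z): not NE [P3→X gives 8>6]
(C,P,X): not NE [P2→R gives 9>7; P3→Z gives 6>1]
(C,P,Y): not NE [P1→A gives 9>0; P2→Q gives 9>6; P3→Z gives 6>3]
(C,P,Z): not NE [P1→B gives 8>2]
(C,Q,X): not NE [P1→B gives 8>7; P2→R gives 9>4]
(C,Q,Y): not NE [P3→X gives 9>5]
(C,Q,Z): not NE [P1→A gives 8>1; P2→P gives 4>3; P3→X gives 9>2]
(C,R,X): not NE [P1→A gives 7>3; P3→Z gives 8>1]
(C,R,Y): not NE [P1→B gives 9>2; P2→Q gives 9>5; P3→Z gives 8>3]
(C,R,Z): not NE [P1→B gives 6>3; P2→P gives 4>1]

Nash profiles: (A,R,Y)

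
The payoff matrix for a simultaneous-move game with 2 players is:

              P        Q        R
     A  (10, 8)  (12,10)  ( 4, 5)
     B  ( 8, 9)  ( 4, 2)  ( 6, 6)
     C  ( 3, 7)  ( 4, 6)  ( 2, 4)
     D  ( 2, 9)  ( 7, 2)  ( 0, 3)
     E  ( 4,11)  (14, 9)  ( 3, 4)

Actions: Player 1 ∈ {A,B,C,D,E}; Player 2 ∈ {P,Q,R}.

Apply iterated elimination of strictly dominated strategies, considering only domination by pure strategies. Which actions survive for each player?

Remaining: P1:{A,E} P2:{P,Q}

P1 drop C (A beats it: P:10>3 Q:12>4 R:4>2)
P1 drop D (A beats it: P:10>2 Q:12>7 R:4>0)
P2 drop R (P beats it: A:8>5 B:9>6 E:11>4)
P1 drop B (A beats it: P:10>8 Q:12>4)
P1→{A,E} P2→{P,Q}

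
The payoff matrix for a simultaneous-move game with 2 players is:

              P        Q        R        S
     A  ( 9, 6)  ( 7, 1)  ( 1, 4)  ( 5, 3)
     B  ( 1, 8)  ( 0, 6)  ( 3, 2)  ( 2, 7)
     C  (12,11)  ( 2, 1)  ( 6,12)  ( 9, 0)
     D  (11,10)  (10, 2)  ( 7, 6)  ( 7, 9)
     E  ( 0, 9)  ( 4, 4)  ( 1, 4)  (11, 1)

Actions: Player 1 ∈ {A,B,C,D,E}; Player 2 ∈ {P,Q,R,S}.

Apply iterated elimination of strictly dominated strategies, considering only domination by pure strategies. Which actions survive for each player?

Remaining: P1:{C,D} P2:{P,R}

P1 drop A (D beats it: P:11>9 Q:10>7 R:7>1 S:7>5)
P1 drop B (C beats it: P:12>1 Q:2>0 R:6>3 S:9>2)
P2 drop Q (P beats it: C:11>1 D:10>2 E:9>4)
P2 drop S (P beats it: C:11>0 D:10>9 E:9>1)
P1 drop E (C beats it: P:12>0 R:6>1)
P1→{C,D} P2→{P,R}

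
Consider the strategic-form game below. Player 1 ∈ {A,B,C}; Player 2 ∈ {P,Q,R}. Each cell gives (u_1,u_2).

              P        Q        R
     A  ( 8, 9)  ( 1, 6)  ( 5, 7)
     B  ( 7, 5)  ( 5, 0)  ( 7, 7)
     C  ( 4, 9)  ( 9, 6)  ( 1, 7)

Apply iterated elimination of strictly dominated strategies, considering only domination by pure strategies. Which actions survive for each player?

Remaining: P1:{A,B} P2:{P,R}

P2 drop Q (P beats it: A:9>6 B:5>0 C:9>6)
P1 drop C (A beats it: P:8>4 R:5>1)
P1→{A,B} P2→{P,R}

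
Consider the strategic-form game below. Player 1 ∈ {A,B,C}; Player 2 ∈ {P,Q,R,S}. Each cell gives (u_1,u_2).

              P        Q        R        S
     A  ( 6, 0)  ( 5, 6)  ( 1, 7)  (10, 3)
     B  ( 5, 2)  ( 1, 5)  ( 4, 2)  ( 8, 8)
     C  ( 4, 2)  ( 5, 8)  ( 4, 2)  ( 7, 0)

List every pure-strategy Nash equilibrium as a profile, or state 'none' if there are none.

Nash profiles: (C,Q)

(A,P): not NE [P2→R gives 7>0]
(A,Q): not NE [P2→R gives 7>6]
(A,R): not NE [P1→C gives 4>1]
(A,S): not NE [P2→R gives 7>3]
(B,P): not NE [P1→A gives 6>5; P2→S gives 8>2]
(B,Q): not NE [P1→C gives 5>1; P2→S gives 8>5]
(B,R): not NE [P2→S gives 8>2]
(B,S): not NE [P1→A gives 10>8]
(C,P): not NE [P1→A gives 6>4; P2→Q gives 8>2]
(C,Q): NE
(C,R): not NE [P2→Q gives 8>2]
(C,S): not NE [P1→A gives 10>7; P2→Q gives 8>0]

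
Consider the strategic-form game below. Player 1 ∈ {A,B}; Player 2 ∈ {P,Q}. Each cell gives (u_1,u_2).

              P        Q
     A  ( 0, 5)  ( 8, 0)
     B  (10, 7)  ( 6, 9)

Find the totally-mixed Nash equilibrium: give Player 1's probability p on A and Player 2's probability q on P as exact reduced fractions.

P1 indiff ⇒ q·0+(1-q)·8 = q·10+(1-q)·6 ⇒ q(-10) = (1-q)(-2) ⇒ q = 1/6
P2 indiff ⇒ p·5+(1-p)·7 = p·0+(1-p)·9 ⇒ p(5) = (1-p)(2) ⇒ p = 2/7

(p,q) = (2/7, 1/6)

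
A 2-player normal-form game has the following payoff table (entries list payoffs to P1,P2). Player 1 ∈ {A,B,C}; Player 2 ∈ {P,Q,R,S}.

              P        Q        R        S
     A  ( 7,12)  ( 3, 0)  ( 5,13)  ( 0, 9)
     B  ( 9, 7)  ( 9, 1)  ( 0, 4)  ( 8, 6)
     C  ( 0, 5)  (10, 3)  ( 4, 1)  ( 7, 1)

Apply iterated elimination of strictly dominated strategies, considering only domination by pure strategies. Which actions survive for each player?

Remaining: P1:{A,B} P2:{P,R}

P2 drop Q (P beats it: A:12>0 B:7>1 C:5>3)
P2 drop S (P beats it: A:12>9 B:7>6 C:5>1)
P1 drop C (A beats it: P:7>0 R:5>4)
P1→{A,B} P2→{P,R}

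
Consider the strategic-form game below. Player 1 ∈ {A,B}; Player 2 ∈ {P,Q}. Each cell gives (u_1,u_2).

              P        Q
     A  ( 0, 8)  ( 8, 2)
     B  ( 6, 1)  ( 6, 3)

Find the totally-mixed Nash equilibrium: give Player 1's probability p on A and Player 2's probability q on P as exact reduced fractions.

p=1/4, q=1/4

P1 indiff ⇒ q·0+(1-q)·8 = q·6+(1-q)·6 ⇒ q(-6) = (1-q)(-2) ⇒ q = 1/4
P2 indiff ⇒ p·8+(1-p)·1 = p·2+(1-p)·3 ⇒ p(6) = (1-p)(2) ⇒ p = 1/4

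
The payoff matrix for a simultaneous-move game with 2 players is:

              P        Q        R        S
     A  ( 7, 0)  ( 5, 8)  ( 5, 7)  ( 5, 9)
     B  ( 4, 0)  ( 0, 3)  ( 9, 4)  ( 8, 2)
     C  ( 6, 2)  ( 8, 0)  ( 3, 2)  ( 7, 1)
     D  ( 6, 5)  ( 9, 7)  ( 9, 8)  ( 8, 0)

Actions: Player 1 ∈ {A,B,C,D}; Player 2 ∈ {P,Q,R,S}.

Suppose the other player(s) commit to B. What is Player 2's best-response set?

P2 best: {R}

u_2(P vs B) = 0
u_2(Q vs B) = 3
u_2(R vs B) = 4
u_2(S vs B) = 2
max payoff 4 at {R}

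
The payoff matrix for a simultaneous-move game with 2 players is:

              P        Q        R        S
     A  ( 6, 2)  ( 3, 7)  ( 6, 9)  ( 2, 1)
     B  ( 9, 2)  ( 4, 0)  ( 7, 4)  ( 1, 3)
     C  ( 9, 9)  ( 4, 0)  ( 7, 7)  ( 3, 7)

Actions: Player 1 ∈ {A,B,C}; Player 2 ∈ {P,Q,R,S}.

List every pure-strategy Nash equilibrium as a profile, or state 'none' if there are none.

NE set: (B,R), (C,P)

(A,P): not NE [P1→C gives 9>6; P2→R gives 9>2]
(A,Q): not NE [P1→C gives 4>3; P2→R gives 9>7]
(A,R): not NE [P1→C gives 7>6]
(A,S): not NE [P1→C gives 3>2; P2→R gives 9>1]
(B,P): not NE [P2→R gives 4>2]
(B,Q): not NE [P2→R gives 4>0]
(B,R): NE
(B,S): not NE [P1→C gives 3>1; P2→R gives 4>3]
(C,P): NE
(C,Q): not NE [P2→P gives 9>0]
(C,R): not NE [P2→P gives 9>7]
(C,S): not NE [P2→P gives 9>7]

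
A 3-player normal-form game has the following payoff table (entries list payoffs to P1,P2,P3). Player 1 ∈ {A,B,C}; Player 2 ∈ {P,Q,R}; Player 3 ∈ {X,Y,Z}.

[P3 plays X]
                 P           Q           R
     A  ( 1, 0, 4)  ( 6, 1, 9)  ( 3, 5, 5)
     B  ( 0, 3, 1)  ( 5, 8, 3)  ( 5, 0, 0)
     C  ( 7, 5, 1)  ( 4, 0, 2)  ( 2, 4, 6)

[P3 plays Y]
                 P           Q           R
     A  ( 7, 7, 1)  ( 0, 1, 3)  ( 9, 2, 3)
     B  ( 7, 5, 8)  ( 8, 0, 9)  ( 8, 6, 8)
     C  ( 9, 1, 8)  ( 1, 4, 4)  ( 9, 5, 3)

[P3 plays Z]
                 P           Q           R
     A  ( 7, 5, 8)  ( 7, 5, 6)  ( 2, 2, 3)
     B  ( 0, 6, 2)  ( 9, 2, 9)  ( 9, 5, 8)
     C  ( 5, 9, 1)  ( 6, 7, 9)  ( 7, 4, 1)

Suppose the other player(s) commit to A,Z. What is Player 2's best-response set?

u_2(P vs A,Z) = 5
u_2(Q vs A,Z) = 5
u_2(R vs A,Z) = 2
max payoff 5 at {P,Q}

BR_2 = {P,Q}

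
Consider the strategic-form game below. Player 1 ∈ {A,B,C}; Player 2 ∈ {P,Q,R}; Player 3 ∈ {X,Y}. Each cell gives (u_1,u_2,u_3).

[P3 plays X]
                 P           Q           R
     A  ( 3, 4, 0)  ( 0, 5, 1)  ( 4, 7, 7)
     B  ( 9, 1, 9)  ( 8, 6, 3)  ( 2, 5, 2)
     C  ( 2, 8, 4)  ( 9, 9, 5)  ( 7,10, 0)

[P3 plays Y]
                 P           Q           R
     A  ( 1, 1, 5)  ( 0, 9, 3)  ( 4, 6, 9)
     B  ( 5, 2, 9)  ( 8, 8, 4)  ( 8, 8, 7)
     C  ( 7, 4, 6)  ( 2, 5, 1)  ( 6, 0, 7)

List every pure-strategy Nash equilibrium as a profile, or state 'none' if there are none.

NE set: (B,Q,Y), (B,R,Y)

(A,P,X): not NE [P1→B gives 9>3; P2→R gives 7>4; P3→Y gives 5>0]
(A,P,Y): not NE [P1→C gives 7>1; P2→Q gives 9>1]
(A,Q,X): not NE [P1→C gives 9>0; P2→R gives 7>5; P3→Y gives 3>1]
(A,Q,Y): not NE [P1→B gives 8>0]
(A,R,X): not NE [P1→C gives 7>4; P3→Y gives 9>7]
(A,R,Y): not NE [P1→B gives 8>4; P2→Q gives 9>6]
(B,P,X): not NE [P2→Q gives 6>1]
(B,P,Y): not NE [P1→C gives 7>5; P2→R gives 8>2]
(B,Q,X): not NE [P1→C gives 9>8; P3→Y gives 4>3]
(B,Q,Y): NE
(B,R,X): not NE [P1→C gives 7>2; P2→Q gives 6>5; P3→Y gives 7>2]
(B,R,Y): NE
(C,P,X): not NE [P1→B gives 9>2; P2→R gives 10>8; P3→Y gives 6>4]
(C,P,Y): not NE [P2→Q gives 5>4]
(C,Q,X): not NE [P2→R gives 10>9]
(C,Q,Y): not NE [P1→B gives 8>2; P3→X gives 5>1]
(C,R,X): not NE [P3→Y gives 7>0]
(C,R,Y): not NE [P1→B gives 8>6; P2→Q gives 5>0]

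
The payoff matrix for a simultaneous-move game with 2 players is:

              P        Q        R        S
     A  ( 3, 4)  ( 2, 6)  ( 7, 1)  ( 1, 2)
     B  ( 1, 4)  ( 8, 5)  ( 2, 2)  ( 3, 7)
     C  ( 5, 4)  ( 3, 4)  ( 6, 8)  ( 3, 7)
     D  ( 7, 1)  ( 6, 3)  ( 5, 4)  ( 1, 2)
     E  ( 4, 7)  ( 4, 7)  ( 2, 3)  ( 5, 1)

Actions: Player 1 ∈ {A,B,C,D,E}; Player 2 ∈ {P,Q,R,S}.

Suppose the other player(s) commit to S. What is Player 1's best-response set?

P1 best: {E}

u_1(A vs S) = 1
u_1(B vs S) = 3
u_1(C vs S) = 3
u_1(D vs S) = 1
u_1(E vs S) = 5
max payoff 5 at {E}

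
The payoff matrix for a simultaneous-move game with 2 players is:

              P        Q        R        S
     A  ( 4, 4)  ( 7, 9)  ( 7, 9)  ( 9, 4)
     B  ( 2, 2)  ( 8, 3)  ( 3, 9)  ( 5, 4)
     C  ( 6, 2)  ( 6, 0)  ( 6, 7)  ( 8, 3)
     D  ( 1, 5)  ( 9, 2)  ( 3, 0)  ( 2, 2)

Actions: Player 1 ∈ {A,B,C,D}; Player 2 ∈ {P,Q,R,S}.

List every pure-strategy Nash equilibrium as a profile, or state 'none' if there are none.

PSNE = {(A,R)}

(A,P): not NE [P1→C gives 6>4; P2→R gives 9>4]
(A,Q): not NE [P1→D gives 9>7]
(A,R): NE
(A,S): not NE [P2→R gives 9>4]
(B,P): not NE [P1→C gives 6>2; P2→R gives 9>2]
(B,Q): not NE [P1→D gives 9>8; P2→R gives 9>3]
(B,R): not NE [P1→A gives 7>3]
(B,S): not NE [P1→A gives 9>5; P2→R gives 9>4]
(C,P): not NE [P2→R gives 7>2]
(C,Q): not NE [P1→D gives 9>6; P2→R gives 7>0]
(C,R): not NE [P1→A gives 7>6]
(C,S): not NE [P1→A gives 9>8; P2→R gives 7>3]
(D,P): not NE [P1→C gives 6>1]
(D,Q): not NE [P2→P gives 5>2]
(D,R): not NE [P1→A gives 7>3; P2→P gives 5>0]
(D,S): not NE [P1→A gives 9>2; P2→P gives 5>2]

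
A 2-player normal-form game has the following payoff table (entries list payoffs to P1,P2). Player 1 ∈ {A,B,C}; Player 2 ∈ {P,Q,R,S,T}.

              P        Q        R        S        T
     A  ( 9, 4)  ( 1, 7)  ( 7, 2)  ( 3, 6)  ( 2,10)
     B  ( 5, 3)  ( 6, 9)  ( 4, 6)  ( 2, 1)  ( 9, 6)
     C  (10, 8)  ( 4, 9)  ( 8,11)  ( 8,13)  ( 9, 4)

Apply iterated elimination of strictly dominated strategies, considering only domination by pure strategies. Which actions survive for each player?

Survivors P1:{B,C} P2:{Q,R,S}

P1 drop A (C beats it: P:10>9 Q:4>1 R:8>7 S:8>3 T:9>2)
P2 drop P (Q beats it: B:9>3 C:9>8)
P2 drop T (Q beats it: B:9>6 C:9>4)
P1→{B,C} P2→{Q,R,S}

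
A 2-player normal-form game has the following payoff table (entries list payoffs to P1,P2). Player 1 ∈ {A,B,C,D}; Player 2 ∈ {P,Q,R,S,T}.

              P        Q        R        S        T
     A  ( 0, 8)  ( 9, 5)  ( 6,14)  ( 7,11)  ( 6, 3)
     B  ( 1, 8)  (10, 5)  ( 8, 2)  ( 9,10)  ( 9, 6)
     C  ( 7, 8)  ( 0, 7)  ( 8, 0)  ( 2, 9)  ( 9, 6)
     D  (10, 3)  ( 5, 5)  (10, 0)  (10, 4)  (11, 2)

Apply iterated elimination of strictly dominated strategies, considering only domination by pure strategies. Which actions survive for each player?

P1 drop A (B beats it: P:1>0 Q:10>9 R:8>6 S:9>7 T:9>6)
P1 drop C (D beats it: P:10>7 Q:5>0 R:10>8 S:10>2 T:11>9)
P2 drop P (S beats it: B:10>8 D:4>3)
P2 drop R (Q beats it: B:5>2 D:5>0)
P2 drop T (S beats it: B:10>6 D:4>2)
P1→{B,D} P2→{Q,S}

Remaining: P1:{B,D} P2:{Q,S}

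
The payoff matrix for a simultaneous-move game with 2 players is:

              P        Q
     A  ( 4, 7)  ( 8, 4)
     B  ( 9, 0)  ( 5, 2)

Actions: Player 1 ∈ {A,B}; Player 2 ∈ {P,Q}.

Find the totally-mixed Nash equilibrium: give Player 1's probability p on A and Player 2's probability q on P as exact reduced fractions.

P1 indiff ⇒ q·4+(1-q)·8 = q·9+(1-q)·5 ⇒ q(-5) = (1-q)(-3) ⇒ q = 3/8
P2 indiff ⇒ p·7+(1-p)·0 = p·4+(1-p)·2 ⇒ p(3) = (1-p)(2) ⇒ p = 2/5

p=2/5, q=3/8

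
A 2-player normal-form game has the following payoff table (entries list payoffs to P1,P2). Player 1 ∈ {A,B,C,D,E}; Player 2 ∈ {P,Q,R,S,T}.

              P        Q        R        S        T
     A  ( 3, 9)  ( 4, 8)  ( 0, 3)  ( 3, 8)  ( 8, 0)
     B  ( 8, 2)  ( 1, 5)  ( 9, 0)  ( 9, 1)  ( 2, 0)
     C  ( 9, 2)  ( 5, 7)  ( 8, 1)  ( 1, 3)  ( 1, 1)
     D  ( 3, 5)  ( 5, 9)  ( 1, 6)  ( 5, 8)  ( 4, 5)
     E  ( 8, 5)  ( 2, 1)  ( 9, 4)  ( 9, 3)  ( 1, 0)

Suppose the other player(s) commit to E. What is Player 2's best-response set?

u_2(P vs E) = 5
u_2(Q vs E) = 1
u_2(R vs E) = 4
u_2(S vs E) = 3
u_2(T vs E) = 0
max payoff 5 at {P}

P2 best: {P}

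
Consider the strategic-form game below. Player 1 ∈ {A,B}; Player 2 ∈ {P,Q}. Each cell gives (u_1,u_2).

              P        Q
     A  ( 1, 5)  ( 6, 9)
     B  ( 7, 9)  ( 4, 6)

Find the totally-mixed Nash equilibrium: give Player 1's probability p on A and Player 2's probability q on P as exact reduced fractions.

P1 mixes 3/7 on A; P2 mixes 1/4 on P

P1 indiff ⇒ q·1+(1-q)·6 = q·7+(1-q)·4 ⇒ q(-6) = (1-q)(-2) ⇒ q = 1/4
P2 indiff ⇒ p·5+(1-p)·9 = p·9+(1-p)·6 ⇒ p(-4) = (1-p)(-3) ⇒ p = 3/7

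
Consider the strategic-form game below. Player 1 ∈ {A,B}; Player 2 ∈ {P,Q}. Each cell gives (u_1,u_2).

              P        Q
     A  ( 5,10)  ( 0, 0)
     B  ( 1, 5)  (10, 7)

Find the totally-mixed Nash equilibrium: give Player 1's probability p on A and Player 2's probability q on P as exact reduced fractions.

P1 mixes 1/6 on A; P2 mixes 5/7 on P

P1 indiff ⇒ q·5+(1-q)·0 = q·1+(1-q)·10 ⇒ q(4) = (1-q)(10) ⇒ q = 5/7
P2 indiff ⇒ p·10+(1-p)·5 = p·0+(1-p)·7 ⇒ p(10) = (1-p)(2) ⇒ p = 1/6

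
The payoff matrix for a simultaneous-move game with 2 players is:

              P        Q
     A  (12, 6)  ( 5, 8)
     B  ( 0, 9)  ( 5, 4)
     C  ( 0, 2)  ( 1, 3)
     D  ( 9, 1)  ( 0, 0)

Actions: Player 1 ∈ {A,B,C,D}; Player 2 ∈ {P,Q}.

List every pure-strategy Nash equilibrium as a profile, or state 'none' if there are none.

PSNE = {(A,Q)}

(A,P): not NE [P2→Q gives 8>6]
(A,Q): NE
(B,P): not NE [P1→A gives 12>0]
(B,Q): not NE [P2→P gives 9>4]
(C,P): not NE [P1→A gives 12>0; P2→Q gives 3>2]
(C,Q): not NE [P1→B gives 5>1]
(D,P): not NE [P1→A gives 12>9]
(D,Q): not NE [P1→B gives 5>0; P2→P gives 1>0]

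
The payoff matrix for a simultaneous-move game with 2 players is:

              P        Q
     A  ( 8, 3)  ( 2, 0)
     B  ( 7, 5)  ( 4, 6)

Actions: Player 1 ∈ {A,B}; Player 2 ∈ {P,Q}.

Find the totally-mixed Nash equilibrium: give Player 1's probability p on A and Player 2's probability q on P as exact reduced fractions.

P1 indiff ⇒ q·8+(1-q)·2 = q·7+(1-q)·4 ⇒ q(1) = (1-q)(2) ⇒ q = 2/3
P2 indiff ⇒ p·3+(1-p)·5 = p·0+(1-p)·6 ⇒ p(3) = (1-p)(1) ⇒ p = 1/4

(p,q) = (1/4, 2/3)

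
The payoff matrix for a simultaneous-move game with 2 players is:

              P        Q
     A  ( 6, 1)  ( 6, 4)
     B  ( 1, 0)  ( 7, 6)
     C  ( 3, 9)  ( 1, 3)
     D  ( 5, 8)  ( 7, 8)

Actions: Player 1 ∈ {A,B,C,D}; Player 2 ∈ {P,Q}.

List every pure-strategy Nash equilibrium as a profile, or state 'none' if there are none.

PSNE = {(B,Q), (D,Q)}

(A,P): not NE [P2→Q gives 4>1]
(A,Q): not NE [P1→D gives 7>6]
(B,P): not NE [P1→A gives 6>1; P2→Q gives 6>0]
(B,Q): NE
(C,P): not NE [P1→A gives 6>3]
(C,Q): not NE [P1→D gives 7>1; P2→P gives 9>3]
(D,P): not NE [P1→A gives 6>5]
(D,Q): NE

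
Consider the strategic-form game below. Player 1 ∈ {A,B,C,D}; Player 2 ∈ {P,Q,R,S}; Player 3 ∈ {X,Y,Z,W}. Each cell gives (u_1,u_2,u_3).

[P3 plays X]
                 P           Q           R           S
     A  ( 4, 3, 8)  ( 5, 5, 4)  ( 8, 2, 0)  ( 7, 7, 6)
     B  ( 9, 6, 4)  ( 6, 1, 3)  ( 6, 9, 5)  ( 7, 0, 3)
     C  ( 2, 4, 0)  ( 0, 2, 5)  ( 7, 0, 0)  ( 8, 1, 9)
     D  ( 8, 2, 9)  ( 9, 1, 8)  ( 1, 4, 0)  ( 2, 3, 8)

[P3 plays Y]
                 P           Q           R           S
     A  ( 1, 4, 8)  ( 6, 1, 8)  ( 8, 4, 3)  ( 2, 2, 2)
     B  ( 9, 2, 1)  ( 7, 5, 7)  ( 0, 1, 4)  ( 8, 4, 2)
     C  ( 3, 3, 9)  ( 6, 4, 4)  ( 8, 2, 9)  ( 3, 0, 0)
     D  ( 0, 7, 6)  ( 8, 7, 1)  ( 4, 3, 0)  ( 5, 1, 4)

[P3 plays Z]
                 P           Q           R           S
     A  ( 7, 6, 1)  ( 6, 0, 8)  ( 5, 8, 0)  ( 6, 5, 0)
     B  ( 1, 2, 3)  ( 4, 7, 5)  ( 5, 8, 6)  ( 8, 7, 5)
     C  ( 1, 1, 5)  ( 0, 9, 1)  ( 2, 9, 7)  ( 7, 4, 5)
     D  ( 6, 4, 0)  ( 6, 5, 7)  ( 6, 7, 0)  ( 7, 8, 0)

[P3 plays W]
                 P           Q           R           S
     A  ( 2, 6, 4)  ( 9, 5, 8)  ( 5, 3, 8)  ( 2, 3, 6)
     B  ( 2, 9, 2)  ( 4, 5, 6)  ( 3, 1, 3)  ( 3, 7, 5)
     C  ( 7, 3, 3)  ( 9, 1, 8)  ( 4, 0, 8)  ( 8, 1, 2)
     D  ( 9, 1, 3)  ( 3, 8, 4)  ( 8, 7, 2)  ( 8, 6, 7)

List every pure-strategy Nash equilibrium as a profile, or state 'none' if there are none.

PSNE: ∅

(A,P,X): not NE [P1→B gives 9>4; P2→S gives 7>3]
(A,P,Y): not NE [P1→B gives 9>1]
(A,P,Z): not NE [P2→R gives 8>6; P3→Y gives 8>1]
(A,P,W): not NE [P1→D gives 9>2; P3→Y gives 8>4]
(A,Q,X): not NE [P1→D gives 9>5; P2→S gives 7>5; P3→W gives 8>4]
(A,Q,Y): not NE [P1→D gives 8>6; P2→R gives 4>1]
(A,Q,Z): not NE [P2→R gives 8>0]
(A,Q,W): not NE [P2→P gives 6>5]
(A,R,X): not NE [P2→S gives 7>2; P3→W gives 8>0]
(A,R,Y): not NE [P3→W gives 8>3]
(A,R,Z): not NE [P1→D gives 6>5; P3→W gives 8>0]
(A,R,W): not NE [P1→D gives 8>5; P2→P gives 6>3]
(A,S,X): not NE [P1→C gives 8>7]
(A,S,Y): not NE [P1→B gives 8>2; P2→R gives 4>2; P3→W gives 6>2]
(A,S,Z): not NE [P1→B gives 8>6; P2→R gives 8>5; P3→W gives 6>0]
(A,S,W): not NE [P1→D gives 8>2; P2→P gives 6>3]
(B,P,X): not NE [P2→R gives 9>6]
(B,P,Y): not NE [P2→Q gives 5>2; P3→X gives 4>1]
(B,P,Z): not NE [P1→A gives 7>1; P2→R gives 8>2; P3→X gives 4>3]
(B,P,W): not NE [P1→D gives 9>2; P3→X gives 4>2]
(B,Q,X): not NE [P1→D gives 9>6; P2→R gives 9>1; P3→Y gives 7>3]
(B,Q,Y): not NE [P1→D gives 8>7]
(B,Q,Z): not NE [P1→D gives 6>4; P2→R gives 8>7; P3→Y gives 7>5]
(B,Q,W): not NE [P1→C gives 9>4; P2→P gives 9>5; P3→Y gives 7>6]
(B,R,X): not NE [P1→A gives 8>6; P3→Z gives 6>5]
(B,R,Y): not NE [P1→C gives 8>0; P2→Q gives 5>1; P3→Z gives 6>4]
(B,R,Z): not NE [P1→D gives 6>5]
(B,R,W): not NE [P1→D gives 8>3; P2→P gives 9>1; P3→Z gives 6>3]
(B,S,X): not NE [P1→C gives 8>7; P2→R gives 9>0; P3→W gives 5>3]
(B,S,Y): not NE [P2→Q gives 5>4; P3→W gives 5>2]
(B,S,Z): not NE [P2→R gives 8>7]
(B,S,W): not NE [P1→D gives 8>3; P2→P gives 9>7]
(C,P,X): not NE [P1→B gives 9>2; P3→Y gives 9>0]
(C,P,Y): not NE [P1→B gives 9>3; P2→Q gives 4>3]
(C,P,Z): not NE [P1→A gives 7>1; P2→R gives 9>1; P3→Y gives 9>5]
(C,P,W): not NE [P1→D gives 9>7; P3→Y gives 9>3]
(C,Q,X): not NE [P1→D gives 9>0; P2→P gives 4>2; P3→W gives 8>5]
(C,Q,Y): not NE [P1→D gives 8>6; P3→W gives 8>4]
(C,Q,Z): not NE [P1→D gives 6>0; P3→W gives 8>1]
(C,Q,W): not NE [P2→P gives 3>1]
(C,R,X): not NE [P1→A gives 8>7; P2→P gives 4>0; P3→Y gives 9>0]
(C,R,Y): not NE [P2→Q gives 4>2]
(C,R,Z): not NE [P1→D gives 6>2; P3→Y gives 9>7]
(C,R,W): not NE [P1→D gives 8>4; P2→P gives 3>0; P3→Y gives 9>8]
(C,S,X): not NE [P2→P gives 4>1]
(C,S,Y): not NE [P1→B gives 8>3; P2→Q gives 4>0; P3→X gives 9>0]
(C,S,Z): not NE [P1→B gives 8>7; P2→R gives 9>4; P3→X gives 9>5]
(C,S,W): not NE [P2→P gives 3>1; P3→X gives 9>2]
(D,P,X): not NE [P1→B gives 9>8; P2→R gives 4>2]
(D,P,Y): not NE [P1→B gives 9>0; P3→X gives 9>6]
(D,P,Z): not NE [P1→A gives 7>6; P2→S gives 8>4; P3→X gives 9>0]
(D,P,W): not NE [P2→Q gives 8>1; P3→X gives 9>3]
(D,Q,X): not NE [P2→R gives 4>1]
(D,Q,Y): not NE [P3→X gives 8>1]
(D,Q,Z): not NE [P2→S gives 8>5; P3→X gives 8>7]
(D,Q,W): not NE [P1→C gives 9>3; P3→X gives 8>4]
(D,R,X): not NE [P1→A gives 8>1; P3→W gives 2>0]
(D,R,Y): not NE [P1→C gives 8>4; P2→Q gives 7>3; P3→W gives 2>0]
(D,R,Z): not NE [P2→S gives 8>7; P3→W gives 2>0]
(D,R,W): not NE [P2→Q gives 8>7]
(D,S,X): not NE [P1→C gives 8>2; P2→R gives 4>3]
(D,S,Y): not NE [P1→B gives 8>5; P2→Q gives 7>1; P3→X gives 8>4]
(D,S,Z): not NE [P1→B gives 8>7; P3→X gives 8>0]
(D,S,W): not NE [P2→Q gives 8>6; P3→X gives 8>7]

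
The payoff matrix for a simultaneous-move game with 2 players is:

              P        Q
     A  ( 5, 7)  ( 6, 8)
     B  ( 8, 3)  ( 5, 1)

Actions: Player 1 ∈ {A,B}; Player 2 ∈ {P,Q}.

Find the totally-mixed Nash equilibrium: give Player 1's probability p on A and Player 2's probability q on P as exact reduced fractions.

P1 mixes 2/3 on A; P2 mixes 1/4 on P

P1 indiff ⇒ q·5+(1-q)·6 = q·8+(1-q)·5 ⇒ q(-3) = (1-q)(-1) ⇒ q = 1/4
P2 indiff ⇒ p·7+(1-p)·3 = p·8+(1-p)·1 ⇒ p(-1) = (1-p)(-2) ⇒ p = 2/3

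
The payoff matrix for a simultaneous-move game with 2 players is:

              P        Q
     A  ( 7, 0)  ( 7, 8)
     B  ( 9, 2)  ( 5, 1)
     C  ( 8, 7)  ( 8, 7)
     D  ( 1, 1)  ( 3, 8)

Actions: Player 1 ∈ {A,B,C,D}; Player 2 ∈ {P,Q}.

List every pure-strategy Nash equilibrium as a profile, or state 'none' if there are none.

NE set: (B,P), (C,Q)

(A,P): not NE [P1→B gives 9>7; P2→Q gives 8>0]
(A,Q): not NE [P1→C gives 8>7]
(B,P): NE
(B,Q): not NE [P1→C gives 8>5; P2→P gives 2>1]
(C,P): not NE [P1→B gives 9>8]
(C,Q): NE
(D,P): not NE [P1→B gives 9>1; P2→Q gives 8>1]
(D,Q): not NE [P1→C gives 8>3]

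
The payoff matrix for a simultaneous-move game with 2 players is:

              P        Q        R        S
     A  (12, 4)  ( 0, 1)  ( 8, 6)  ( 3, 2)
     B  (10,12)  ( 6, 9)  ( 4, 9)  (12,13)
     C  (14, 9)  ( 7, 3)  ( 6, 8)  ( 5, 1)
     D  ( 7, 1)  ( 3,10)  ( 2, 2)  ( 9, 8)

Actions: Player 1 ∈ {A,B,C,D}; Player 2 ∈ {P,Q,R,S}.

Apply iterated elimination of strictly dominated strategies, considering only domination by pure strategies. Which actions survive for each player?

Remaining: P1:{A,B,C} P2:{P,R,S}

P1 drop D (B beats it: P:10>7 Q:6>3 R:4>2 S:12>9)
P2 drop Q (P beats it: A:4>1 B:12>9 C:9>3)
P1→{A,B,C} P2→{P,R,S}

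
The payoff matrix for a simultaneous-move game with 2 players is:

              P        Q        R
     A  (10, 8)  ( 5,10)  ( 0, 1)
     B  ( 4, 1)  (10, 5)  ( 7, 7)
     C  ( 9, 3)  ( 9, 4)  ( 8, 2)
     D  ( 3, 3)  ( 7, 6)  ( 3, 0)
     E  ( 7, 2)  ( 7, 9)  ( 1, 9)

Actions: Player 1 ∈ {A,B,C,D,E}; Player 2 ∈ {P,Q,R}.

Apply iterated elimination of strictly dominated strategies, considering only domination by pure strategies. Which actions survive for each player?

Remaining: P1:{B,C} P2:{Q,R}

P1 drop D (B beats it: P:4>3 Q:10>7 R:7>3)
P1 drop E (C beats it: P:9>7 Q:9>7 R:8>1)
P2 drop P (Q beats it: A:10>8 B:5>1 C:4>3)
P1 drop A (B beats it: Q:10>5 R:7>0)
P1→{B,C} P2→{Q,R}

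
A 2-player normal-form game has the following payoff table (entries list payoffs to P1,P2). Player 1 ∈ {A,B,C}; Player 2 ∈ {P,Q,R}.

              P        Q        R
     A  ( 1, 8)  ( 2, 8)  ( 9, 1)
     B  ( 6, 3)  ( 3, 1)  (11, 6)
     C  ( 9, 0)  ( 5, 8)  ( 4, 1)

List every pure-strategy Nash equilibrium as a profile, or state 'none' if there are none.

NE set: (B,R), (C,Q)

(A,P): not NE [P1→C gives 9>1]
(A,Q): not NE [P1→C gives 5>2]
(A,R): not NE [P1→B gives 11>9; P2→Q gives 8>1]
(B,P): not NE [P1→C gives 9>6; P2→R gives 6>3]
(B,Q): not NE [P1→C gives 5>3; P2→R gives 6>1]
(B,R): NE
(C,P): not NE [P2→Q gives 8>0]
(C,Q): NE
(C,R): not NE [P1→B gives 11>4; P2→Q gives 8>1]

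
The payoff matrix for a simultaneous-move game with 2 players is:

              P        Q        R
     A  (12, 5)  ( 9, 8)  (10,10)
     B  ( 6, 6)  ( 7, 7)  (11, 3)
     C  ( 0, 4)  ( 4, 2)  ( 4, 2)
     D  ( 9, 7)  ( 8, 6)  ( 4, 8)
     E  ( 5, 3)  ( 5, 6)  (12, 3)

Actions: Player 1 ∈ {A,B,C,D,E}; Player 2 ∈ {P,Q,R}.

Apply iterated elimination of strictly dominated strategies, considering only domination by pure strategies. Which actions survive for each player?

P1 drop C (A beats it: P:12>0 Q:9>4 R:10>4)
P1 drop D (A beats it: P:12>9 Q:9>8 R:10>4)
P2 drop P (Q beats it: A:8>5 B:7>6 E:6>3)
P1→{A,B,E} P2→{Q,R}

Survivors P1:{A,B,E} P2:{Q,R}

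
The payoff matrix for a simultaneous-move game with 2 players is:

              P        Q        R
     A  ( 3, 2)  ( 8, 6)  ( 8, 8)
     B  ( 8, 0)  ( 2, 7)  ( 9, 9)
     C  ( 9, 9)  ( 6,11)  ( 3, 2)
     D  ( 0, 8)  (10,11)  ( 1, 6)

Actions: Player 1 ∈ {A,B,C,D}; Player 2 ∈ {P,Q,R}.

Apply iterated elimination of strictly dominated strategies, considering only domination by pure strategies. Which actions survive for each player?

P2 drop P (Q beats it: A:6>2 B:7>0 C:11>9 D:11>8)
P1 drop C (A beats it: Q:8>6 R:8>3)
P1→{A,B,D} P2→{Q,R}

Remaining: P1:{A,B,D} P2:{Q,R}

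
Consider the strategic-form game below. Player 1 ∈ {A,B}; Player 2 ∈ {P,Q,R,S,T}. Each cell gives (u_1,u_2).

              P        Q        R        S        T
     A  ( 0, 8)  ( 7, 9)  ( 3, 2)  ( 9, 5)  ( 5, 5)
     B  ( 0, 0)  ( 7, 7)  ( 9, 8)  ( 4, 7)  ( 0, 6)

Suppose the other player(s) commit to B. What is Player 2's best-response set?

P2 best: {R}

u_2(P vs B) = 0
u_2(Q vs B) = 7
u_2(R vs B) = 8
u_2(S vs B) = 7
u_2(T vs B) = 6
max payoff 8 at {R}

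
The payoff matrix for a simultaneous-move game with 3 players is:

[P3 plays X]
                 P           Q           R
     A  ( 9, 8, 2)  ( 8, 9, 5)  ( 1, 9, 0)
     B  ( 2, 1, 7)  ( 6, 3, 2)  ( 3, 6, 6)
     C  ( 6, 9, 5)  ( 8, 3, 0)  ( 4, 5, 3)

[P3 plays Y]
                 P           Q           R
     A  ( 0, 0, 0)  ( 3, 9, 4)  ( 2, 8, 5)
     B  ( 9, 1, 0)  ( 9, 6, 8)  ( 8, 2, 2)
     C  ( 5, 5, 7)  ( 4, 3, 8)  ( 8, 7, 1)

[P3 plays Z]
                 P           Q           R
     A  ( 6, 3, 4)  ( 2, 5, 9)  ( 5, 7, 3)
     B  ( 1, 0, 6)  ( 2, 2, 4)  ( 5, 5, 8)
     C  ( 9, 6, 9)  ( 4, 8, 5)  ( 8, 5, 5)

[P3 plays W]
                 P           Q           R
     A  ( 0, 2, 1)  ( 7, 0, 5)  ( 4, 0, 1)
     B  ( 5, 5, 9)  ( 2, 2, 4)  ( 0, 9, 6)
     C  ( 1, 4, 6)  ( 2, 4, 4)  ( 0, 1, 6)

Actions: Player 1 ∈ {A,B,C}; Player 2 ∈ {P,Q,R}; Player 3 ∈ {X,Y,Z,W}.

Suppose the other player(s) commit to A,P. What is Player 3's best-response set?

u_3(X vs A,P) = 2
u_3(Y vs A,P) = 0
u_3(Z vs A,P) = 4
u_3(W vs A,P) = 1
max payoff 4 at {Z}

argmax u_3 = {Z}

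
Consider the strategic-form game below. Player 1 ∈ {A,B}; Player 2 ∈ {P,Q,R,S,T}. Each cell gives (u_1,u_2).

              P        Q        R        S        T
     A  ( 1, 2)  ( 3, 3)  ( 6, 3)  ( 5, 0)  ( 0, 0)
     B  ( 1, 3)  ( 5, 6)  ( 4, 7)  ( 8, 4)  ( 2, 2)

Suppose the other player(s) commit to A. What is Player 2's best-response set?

u_2(P vs A) = 2
u_2(Q vs A) = 3
u_2(R vs A) = 3
u_2(S vs A) = 0
u_2(T vs A) = 0
max payoff 3 at {Q,R}

BR_2 = {Q,R}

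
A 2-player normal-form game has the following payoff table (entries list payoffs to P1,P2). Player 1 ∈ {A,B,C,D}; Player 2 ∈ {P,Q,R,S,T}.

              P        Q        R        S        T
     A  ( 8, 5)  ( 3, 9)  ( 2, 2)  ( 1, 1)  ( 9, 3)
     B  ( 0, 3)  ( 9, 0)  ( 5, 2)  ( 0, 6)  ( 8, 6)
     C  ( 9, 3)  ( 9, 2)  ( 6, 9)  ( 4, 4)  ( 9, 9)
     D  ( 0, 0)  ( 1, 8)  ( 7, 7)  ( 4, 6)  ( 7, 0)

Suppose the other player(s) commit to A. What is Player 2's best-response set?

P2 best: {Q}

u_2(P vs A) = 5
u_2(Q vs A) = 9
u_2(R vs A) = 2
u_2(S vs A) = 1
u_2(T vs A) = 3
max payoff 9 at {Q}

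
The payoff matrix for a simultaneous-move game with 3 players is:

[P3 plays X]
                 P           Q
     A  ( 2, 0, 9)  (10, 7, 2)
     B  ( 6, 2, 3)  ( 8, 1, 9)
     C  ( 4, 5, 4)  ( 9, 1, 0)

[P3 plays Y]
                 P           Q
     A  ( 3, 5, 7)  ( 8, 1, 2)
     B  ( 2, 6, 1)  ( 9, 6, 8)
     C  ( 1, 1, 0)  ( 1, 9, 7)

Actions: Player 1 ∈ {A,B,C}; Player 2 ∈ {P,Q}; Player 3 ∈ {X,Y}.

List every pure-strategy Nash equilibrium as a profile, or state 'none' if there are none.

(A,P,X): not NE [P1→B gives 6>2; P2→Q gives 7>0]
(A,P,Y): not NE [P3→X gives 9>7]
(A,Q,X): NE
(A,Q,Y): not NE [P1→B gives 9>8; P2→P gives 5>1]
(B,P,X): NE
(B,P,Y): not NE [P1→A gives 3>2; P3→X gives 3>1]
(B,Q,X): not NE [P1→A gives 10>8; P2→P gives 2>1]
(B,Q,Y): not NE [P3→X gives 9>8]
(C,P,X): not NE [P1→B gives 6>4]
(C,P,Y): not NE [P1→A gives 3>1; P2→Q gives 9>1; P3→X gives 4>0]
(C,Q,X): not NE [P1→A gives 10>9; P2→P gives 5>1; P3→Y gives 7>0]
(C,Q,Y): not NE [P1→B gives 9>1]

PSNE = {(A,Q,X), (B,P,X)}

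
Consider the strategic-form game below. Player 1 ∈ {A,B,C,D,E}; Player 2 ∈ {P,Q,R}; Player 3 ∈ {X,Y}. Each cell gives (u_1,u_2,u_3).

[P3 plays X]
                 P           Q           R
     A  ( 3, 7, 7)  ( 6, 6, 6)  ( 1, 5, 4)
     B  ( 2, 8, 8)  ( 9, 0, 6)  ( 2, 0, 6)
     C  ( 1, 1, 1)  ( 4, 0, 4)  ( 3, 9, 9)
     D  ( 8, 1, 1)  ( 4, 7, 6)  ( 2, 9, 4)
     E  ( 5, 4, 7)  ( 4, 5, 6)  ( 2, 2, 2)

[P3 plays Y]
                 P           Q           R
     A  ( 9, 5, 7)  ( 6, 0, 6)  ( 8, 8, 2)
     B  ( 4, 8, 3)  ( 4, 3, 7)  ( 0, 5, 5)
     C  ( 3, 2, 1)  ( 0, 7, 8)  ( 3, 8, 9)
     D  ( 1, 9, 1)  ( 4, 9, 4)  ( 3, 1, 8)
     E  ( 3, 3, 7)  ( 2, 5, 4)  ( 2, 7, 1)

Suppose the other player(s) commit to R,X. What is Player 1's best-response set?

P1 best: {C}

u_1(A vs R,X) = 1
u_1(B vs R,X) = 2
u_1(C vs R,X) = 3
u_1(D vs R,X) = 2
u_1(E vs R,X) = 2
max payoff 3 at {C}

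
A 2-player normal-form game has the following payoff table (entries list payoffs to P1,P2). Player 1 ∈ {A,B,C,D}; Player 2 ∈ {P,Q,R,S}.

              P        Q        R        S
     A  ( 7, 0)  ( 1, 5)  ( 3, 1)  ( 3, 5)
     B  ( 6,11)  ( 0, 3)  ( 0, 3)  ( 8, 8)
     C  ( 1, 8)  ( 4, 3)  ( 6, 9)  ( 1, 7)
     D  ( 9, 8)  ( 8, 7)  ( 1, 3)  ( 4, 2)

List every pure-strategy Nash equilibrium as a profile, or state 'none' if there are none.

(A,P): not NE [P1→D gives 9>7; P2→S gives 5>0]
(A,Q): not NE [P1→D gives 8>1]
(A,R): not NE [P1→C gives 6>3; P2→S gives 5>1]
(A,S): not NE [P1→B gives 8>3]
(B,P): not NE [P1→D gives 9>6]
(B,Q): not NE [P1→D gives 8>0; P2→P gives 11>3]
(B,R): not NE [P1→C gives 6>0; P2→P gives 11>3]
(B,S): not NE [P2→P gives 11>8]
(C,P): not NE [P1→D gives 9>1; P2→R gives 9>8]
(C,Q): not NE [P1→D gives 8>4; P2→R gives 9>3]
(C,R): NE
(C,S): not NE [P1→B gives 8>1; P2→R gives 9>7]
(D,P): NE
(D,Q): not NE [P2→P gives 8>7]
(D,R): not NE [P1→C gives 6>1; P2→P gives 8>3]
(D,S): not NE [P1→B gives 8>4; P2→P gives 8>2]

Nash profiles: (C,R), (D,P)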